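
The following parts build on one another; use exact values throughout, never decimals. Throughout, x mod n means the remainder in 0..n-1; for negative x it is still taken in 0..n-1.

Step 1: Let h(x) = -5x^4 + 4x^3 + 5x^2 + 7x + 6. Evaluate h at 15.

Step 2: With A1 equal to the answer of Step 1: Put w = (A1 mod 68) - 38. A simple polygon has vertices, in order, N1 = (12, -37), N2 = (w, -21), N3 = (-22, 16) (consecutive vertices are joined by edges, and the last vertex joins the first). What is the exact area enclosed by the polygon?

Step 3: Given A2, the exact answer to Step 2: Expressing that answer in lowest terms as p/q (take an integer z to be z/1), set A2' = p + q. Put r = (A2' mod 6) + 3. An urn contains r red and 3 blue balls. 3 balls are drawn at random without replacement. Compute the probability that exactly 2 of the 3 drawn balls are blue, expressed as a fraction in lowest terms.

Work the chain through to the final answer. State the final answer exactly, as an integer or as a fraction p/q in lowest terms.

Step 1: -5*(15)^4 + 4*(15)^3 + 5*(15)^2 + 7*(15)^1 + 6 = (-253125) + (13500) + (1125) + (105) + (6) = -238389; answer -238389
Step 2: A1 = -238389; w = -19; cross terms: (12*-21 - -19*-37)=-955, (-19*16 - -22*-21)=-766, (-22*-37 - 12*16)=622; twice the area = |-1099| = 1099; area = 1099/2; answer 1099/2
Step 3: A2 = 1099/2; threaded value p + q = 1101; r = 6; total draws C(9,3) = 84; favorable C(3,2)*C(6,1) = 18; P = 3/14; answer 3/14

3/14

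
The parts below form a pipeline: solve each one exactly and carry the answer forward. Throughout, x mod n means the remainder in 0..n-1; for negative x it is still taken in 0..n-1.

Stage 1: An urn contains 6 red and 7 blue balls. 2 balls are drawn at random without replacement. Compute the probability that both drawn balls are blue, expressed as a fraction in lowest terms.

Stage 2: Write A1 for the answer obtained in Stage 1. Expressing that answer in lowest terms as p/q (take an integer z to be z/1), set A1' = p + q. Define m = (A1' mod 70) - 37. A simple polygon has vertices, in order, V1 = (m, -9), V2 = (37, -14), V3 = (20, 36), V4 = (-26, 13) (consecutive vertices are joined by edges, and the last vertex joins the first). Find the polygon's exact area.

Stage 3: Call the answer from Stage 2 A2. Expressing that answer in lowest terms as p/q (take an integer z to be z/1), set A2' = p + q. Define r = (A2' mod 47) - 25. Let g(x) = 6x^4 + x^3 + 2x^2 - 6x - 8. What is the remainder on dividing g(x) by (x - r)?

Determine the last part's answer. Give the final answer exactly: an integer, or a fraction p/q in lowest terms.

Stage 1: total draws C(13,2) = 78; favorable C(7,2) = 21; P = 7/26; answer 7/26
Stage 2: A1 = 7/26; threaded value p + q = 33; m = -4; cross terms: (-4*-14 - 37*-9)=389, (37*36 - 20*-14)=1612, (20*13 - -26*36)=1196, (-26*-9 - -4*13)=286; twice the area = |3483| = 3483; area = 3483/2; answer 3483/2
Stage 3: A2 = 3483/2; threaded value p + q = 3485; r = -18; remainder = value at the root: 6*(-18)^4 + 1*(-18)^3 + 2*(-18)^2 - 6*(-18)^1 - 8 = (629856) + (-5832) + (648) + (108) + (-8) = 624772; answer 624772

624772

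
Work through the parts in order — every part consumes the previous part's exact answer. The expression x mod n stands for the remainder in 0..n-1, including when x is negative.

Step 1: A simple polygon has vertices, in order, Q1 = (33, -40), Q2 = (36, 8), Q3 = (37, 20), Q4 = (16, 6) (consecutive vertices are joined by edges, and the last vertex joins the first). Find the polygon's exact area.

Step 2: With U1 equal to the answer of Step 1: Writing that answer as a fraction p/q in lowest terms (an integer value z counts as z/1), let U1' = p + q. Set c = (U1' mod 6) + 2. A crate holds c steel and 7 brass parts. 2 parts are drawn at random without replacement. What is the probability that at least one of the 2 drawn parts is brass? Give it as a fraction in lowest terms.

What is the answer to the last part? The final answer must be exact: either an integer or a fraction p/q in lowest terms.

28/33

Step 1: cross terms: (33*8 - 36*-40)=1704, (36*20 - 37*8)=424, (37*6 - 16*20)=-98, (16*-40 - 33*6)=-838; twice the area = |1192| = 1192; area = 596; answer 596
Step 2: U1 = 596; threaded value p + q = 597; c = 5; total draws C(12,2) = 66; complement C(5,2) = 10; favorable 66 - 10 = 56; P = 28/33; answer 28/33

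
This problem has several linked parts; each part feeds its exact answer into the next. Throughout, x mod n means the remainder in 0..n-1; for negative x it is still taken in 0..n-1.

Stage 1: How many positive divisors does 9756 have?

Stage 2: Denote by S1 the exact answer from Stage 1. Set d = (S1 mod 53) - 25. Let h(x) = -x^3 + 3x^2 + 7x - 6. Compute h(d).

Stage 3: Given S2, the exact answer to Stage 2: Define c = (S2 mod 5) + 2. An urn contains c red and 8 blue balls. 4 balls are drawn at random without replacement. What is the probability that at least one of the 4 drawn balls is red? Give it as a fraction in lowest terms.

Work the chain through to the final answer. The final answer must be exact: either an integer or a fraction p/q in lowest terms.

2/3

Stage 1: 9756 = 2^2 * 3^2 * 271; number of divisors = (2+1) * (2+1) * (1+1) = 18; answer 18
Stage 2: S1 = 18; d = -7; -1*(-7)^3 + 3*(-7)^2 + 7*(-7)^1 - 6 = (343) + (147) + (-49) + (-6) = 435; answer 435
Stage 3: S2 = 435; c = 2; total draws C(10,4) = 210; complement C(8,4) = 70; favorable 210 - 70 = 140; P = 2/3; answer 2/3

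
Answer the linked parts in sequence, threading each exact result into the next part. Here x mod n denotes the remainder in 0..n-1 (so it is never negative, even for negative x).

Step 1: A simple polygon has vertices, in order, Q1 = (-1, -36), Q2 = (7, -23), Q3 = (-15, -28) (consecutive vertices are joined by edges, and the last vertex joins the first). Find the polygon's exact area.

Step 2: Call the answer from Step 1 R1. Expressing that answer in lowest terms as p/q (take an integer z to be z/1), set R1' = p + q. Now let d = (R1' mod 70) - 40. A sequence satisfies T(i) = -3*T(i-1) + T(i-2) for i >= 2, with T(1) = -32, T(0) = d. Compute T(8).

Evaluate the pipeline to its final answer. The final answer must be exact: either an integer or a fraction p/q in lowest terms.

Step 1: cross terms: (-1*-23 - 7*-36)=275, (7*-28 - -15*-23)=-541, (-15*-36 - -1*-28)=512; twice the area = |246| = 246; area = 123; answer 123
Step 2: R1 = 123; threaded value p + q = 124; d = 14; T(2) = -3*(-32) + 1*(14) = 110; iterating: T(2)=110, T(3)=-362, T(4)=1196, T(5)=-3950, T(6)=13046, T(7)=-43088, T(8)=142310; answer 142310

142310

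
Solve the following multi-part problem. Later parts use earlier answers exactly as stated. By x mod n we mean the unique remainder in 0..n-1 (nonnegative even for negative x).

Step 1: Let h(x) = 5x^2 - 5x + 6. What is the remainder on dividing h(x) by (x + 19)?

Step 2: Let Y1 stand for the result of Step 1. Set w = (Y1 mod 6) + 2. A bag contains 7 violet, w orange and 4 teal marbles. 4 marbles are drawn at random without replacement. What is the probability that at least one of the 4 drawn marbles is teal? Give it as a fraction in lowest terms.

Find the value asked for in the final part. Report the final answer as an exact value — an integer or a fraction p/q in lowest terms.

333/476

Step 1: remainder = value at the root: 5*(-19)^2 - 5*(-19)^1 + 6 = (1805) + (95) + (6) = 1906; answer 1906
Step 2: Y1 = 1906; w = 6; total draws C(17,4) = 2380; complement C(13,4) = 715; favorable 2380 - 715 = 1665; P = 333/476; answer 333/476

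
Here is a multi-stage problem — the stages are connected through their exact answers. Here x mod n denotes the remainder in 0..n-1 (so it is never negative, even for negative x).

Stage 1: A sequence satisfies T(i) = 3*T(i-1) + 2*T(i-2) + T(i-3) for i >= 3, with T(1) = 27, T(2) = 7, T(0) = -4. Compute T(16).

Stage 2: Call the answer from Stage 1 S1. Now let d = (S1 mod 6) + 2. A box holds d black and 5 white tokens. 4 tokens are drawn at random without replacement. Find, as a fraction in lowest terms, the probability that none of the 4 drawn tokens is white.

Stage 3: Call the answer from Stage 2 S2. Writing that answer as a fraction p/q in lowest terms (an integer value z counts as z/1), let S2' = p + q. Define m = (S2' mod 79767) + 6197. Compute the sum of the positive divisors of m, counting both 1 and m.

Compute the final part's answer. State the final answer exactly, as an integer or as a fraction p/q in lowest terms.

9216

Stage 1: T(3) = 3*(7) + 2*(27) + 1*(-4) = 71; iterating: T(3)=71, T(4)=254, T(5)=911, T(6)=3312, T(7)=12012, T(8)=43571, T(9)=158049, T(10)=573301, T(11)=2079572, T(12)=7543367, T(13)=27362546, T(14)=99253944, T(15)=360030291, T(16)=1305961307; answer 1305961307
Stage 2: S1 = 1305961307; d = 7; total draws C(12,4) = 495; favorable C(7,4) = 35; P = 7/99; answer 7/99
Stage 3: S2 = 7/99; threaded value p + q = 106; m = 6303; 6303 = 3 * 11 * 191; sigma = (1 + 3) * (1 + 11) * (1 + 191) = 4 * 12 * 192 = 9216; answer 9216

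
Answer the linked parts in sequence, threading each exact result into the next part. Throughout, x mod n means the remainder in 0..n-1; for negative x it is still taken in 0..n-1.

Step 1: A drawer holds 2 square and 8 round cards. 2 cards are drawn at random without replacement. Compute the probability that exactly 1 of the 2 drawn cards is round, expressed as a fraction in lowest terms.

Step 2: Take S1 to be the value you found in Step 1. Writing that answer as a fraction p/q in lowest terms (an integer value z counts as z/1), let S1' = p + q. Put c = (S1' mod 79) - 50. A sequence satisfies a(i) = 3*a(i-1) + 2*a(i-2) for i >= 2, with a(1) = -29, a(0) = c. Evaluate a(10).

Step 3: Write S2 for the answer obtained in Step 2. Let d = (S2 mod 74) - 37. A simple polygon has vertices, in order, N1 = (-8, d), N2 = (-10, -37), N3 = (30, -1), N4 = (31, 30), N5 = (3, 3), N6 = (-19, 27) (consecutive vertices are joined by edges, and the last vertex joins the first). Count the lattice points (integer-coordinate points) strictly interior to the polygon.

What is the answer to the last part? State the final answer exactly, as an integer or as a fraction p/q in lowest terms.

Step 1: total draws C(10,2) = 45; favorable C(8,1)*C(2,1) = 16; P = 16/45; answer 16/45
Step 2: S1 = 16/45; threaded value p + q = 61; c = 11; a(2) = 3*(-29) + 2*(11) = -65; iterating: a(2)=-65, a(3)=-253, a(4)=-889, a(5)=-3173, a(6)=-11297, a(7)=-40237, a(8)=-143305, a(9)=-510389, a(10)=-1817777; answer -1817777
Step 3: S2 = -1817777; d = -4; cross terms: (-8*-37 - -10*-4)=256, (-10*-1 - 30*-37)=1120, (30*30 - 31*-1)=931, (31*3 - 3*30)=3, (3*27 - -19*3)=138, (-19*-4 - -8*27)=292; twice the area = |2740| = 2740; area = 1370; boundary points = 1 + 4 + 1 + 1 + 2 + 1 = 10; strictly interior points = area - boundary/2 + 1 = 1366; answer 1366

1366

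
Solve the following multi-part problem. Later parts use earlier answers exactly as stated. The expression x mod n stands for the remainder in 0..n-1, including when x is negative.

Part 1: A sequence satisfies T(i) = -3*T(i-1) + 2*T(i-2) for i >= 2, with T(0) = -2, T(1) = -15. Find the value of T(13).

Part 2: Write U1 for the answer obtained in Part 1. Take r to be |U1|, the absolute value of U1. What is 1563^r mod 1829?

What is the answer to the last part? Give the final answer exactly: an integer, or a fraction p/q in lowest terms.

433

Part 1: T(2) = -3*(-15) + 2*(-2) = 41; iterating: T(2)=41, T(3)=-153, T(4)=541, T(5)=-1929, T(6)=6869, T(7)=-24465, T(8)=87133, T(9)=-310329, T(10)=1105253, T(11)=-3936417, T(12)=14019757, T(13)=-49932105; answer -49932105
Part 2: U1 = -49932105; r = 49932105; squarings mod 1829: 1563^1=1563, 1563^2=1254, 1563^4=1405, 1563^8=534, 1563^16=1661, 1563^32=789, 1563^64=661, 1563^128=1619, 1563^256=204, 1563^512=1378, 1563^1024=382, 1563^2048=1433, 1563^4096=1351, 1563^8192=1688, 1563^16384=1591, 1563^32768=1774, 1563^65536=1196, 1563^131072=138, 1563^262144=754, 1563^524288=1526, 1563^1048576=359, 1563^2097152=851, 1563^4194304=1746, 1563^8388608=1402, 1563^16777216=1258, 1563^33554432=479; 1563^49932105 = 1563^1 * 1563^8 * 1563^64 * 1563^256 * 1563^512 * 1563^1024 * 1563^8192 * 1563^16384 * 1563^32768 * 1563^65536 * 1563^524288 * 1563^1048576 * 1563^2097152 * 1563^4194304 * 1563^8388608 * 1563^33554432 = 433 (mod 1829); answer 433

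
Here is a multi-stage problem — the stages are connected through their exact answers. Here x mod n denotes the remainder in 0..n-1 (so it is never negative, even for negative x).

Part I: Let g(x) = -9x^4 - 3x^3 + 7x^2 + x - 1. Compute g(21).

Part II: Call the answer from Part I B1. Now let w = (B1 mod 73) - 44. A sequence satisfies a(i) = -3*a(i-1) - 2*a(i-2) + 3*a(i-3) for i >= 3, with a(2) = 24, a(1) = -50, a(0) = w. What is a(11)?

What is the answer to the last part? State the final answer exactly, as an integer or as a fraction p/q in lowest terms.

-111581

Part I: -9*(21)^4 - 3*(21)^3 + 7*(21)^2 + 1*(21)^1 - 1 = (-1750329) + (-27783) + (3087) + (21) + (-1) = -1775005; answer -1775005
Part II: B1 = -1775005; w = 19; a(3) = -3*(24) - 2*(-50) + 3*(19) = 85; iterating: a(3)=85, a(4)=-453, a(5)=1261, a(6)=-2622, a(7)=3985, a(8)=-2928, a(9)=-7052, a(10)=38967, a(11)=-111581; answer -111581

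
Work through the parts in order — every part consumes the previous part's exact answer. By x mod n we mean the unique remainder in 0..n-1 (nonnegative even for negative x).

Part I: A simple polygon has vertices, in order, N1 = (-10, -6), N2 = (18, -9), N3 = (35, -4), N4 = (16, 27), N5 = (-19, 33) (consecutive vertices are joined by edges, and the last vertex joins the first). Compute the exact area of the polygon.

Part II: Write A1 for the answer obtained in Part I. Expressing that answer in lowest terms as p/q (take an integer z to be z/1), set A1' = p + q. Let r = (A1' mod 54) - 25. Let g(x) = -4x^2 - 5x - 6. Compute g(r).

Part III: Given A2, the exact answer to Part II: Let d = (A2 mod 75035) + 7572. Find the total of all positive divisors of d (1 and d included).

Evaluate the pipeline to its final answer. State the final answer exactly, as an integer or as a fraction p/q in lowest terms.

Part I: cross terms: (-10*-9 - 18*-6)=198, (18*-4 - 35*-9)=243, (35*27 - 16*-4)=1009, (16*33 - -19*27)=1041, (-19*-6 - -10*33)=444; twice the area = |2935| = 2935; area = 2935/2; answer 2935/2
Part II: A1 = 2935/2; threaded value p + q = 2937; r = -4; -4*(-4)^2 - 5*(-4)^1 - 6 = (-64) + (20) + (-6) = -50; answer -50
Part III: A2 = -50; d = 82557; 82557 = 3^2 * 9173; sigma = (1 + 3 + 9) * (1 + 9173) = 13 * 9174 = 119262; answer 119262

119262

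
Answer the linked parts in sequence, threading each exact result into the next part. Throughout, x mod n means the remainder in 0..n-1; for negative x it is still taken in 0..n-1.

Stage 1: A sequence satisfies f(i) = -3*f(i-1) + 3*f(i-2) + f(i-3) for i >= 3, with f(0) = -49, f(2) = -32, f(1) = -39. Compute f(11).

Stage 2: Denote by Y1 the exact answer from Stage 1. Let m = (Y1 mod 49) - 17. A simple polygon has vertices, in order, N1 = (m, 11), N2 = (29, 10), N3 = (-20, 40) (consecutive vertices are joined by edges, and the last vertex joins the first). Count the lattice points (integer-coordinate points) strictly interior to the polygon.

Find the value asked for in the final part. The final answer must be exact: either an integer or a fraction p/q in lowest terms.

Stage 1: f(3) = -3*(-32) + 3*(-39) + 1*(-49) = -70; iterating: f(3)=-70, f(4)=75, f(5)=-467, f(6)=1556, f(7)=-5994, f(8)=22183, f(9)=-82975, f(10)=309480, f(11)=-1155182; answer -1155182
Stage 2: Y1 = -1155182; m = 25; cross terms: (25*10 - 29*11)=-69, (29*40 - -20*10)=1360, (-20*11 - 25*40)=-1220; twice the area = |71| = 71; area = 71/2; boundary points = 1 + 1 + 1 = 3; strictly interior points = area - boundary/2 + 1 = 35; answer 35

35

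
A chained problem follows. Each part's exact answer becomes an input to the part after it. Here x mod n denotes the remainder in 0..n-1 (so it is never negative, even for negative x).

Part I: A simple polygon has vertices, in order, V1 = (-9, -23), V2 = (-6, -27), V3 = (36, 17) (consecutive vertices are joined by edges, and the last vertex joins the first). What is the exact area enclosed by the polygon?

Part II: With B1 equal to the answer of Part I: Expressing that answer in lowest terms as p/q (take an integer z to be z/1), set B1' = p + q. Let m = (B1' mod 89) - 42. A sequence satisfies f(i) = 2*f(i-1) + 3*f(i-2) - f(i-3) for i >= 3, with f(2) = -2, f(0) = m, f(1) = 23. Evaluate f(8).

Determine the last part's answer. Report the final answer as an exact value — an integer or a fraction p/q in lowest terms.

5765

Part I: cross terms: (-9*-27 - -6*-23)=105, (-6*17 - 36*-27)=870, (36*-23 - -9*17)=-675; twice the area = |300| = 300; area = 150; answer 150
Part II: B1 = 150; threaded value p + q = 151; m = 20; f(3) = 2*(-2) + 3*(23) - 1*(20) = 45; iterating: f(3)=45, f(4)=61, f(5)=259, f(6)=656, f(7)=2028, f(8)=5765; answer 5765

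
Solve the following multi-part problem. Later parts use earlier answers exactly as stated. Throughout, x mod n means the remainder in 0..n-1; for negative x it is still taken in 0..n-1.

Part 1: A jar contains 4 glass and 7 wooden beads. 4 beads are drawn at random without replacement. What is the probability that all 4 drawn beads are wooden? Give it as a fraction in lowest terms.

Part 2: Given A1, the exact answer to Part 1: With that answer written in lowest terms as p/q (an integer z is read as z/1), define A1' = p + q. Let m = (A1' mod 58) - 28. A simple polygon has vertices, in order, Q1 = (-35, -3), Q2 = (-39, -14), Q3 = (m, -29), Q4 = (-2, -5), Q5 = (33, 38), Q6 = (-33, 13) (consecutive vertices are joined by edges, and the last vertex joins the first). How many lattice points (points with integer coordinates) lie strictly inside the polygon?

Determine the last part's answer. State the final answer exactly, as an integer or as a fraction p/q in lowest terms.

Part 1: total draws C(11,4) = 330; favorable C(7,4) = 35; P = 7/66; answer 7/66
Part 2: A1 = 7/66; threaded value p + q = 73; m = -13; cross terms: (-35*-14 - -39*-3)=373, (-39*-29 - -13*-14)=949, (-13*-5 - -2*-29)=7, (-2*38 - 33*-5)=89, (33*13 - -33*38)=1683, (-33*-3 - -35*13)=554; twice the area = |3655| = 3655; area = 3655/2; boundary points = 1 + 1 + 1 + 1 + 1 + 2 = 7; strictly interior points = area - boundary/2 + 1 = 1825; answer 1825

1825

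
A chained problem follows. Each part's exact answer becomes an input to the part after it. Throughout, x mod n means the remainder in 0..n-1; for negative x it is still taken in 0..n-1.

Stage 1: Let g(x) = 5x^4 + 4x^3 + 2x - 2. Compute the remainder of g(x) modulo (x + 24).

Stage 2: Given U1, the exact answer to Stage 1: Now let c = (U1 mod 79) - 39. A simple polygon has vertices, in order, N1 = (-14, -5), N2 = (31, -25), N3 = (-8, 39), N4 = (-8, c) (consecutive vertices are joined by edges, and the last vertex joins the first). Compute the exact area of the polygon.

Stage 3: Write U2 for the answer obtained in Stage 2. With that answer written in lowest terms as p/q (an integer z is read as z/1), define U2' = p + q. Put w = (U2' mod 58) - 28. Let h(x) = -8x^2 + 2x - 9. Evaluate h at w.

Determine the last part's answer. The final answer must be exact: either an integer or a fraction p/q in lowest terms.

Stage 1: remainder = value at the root: 5*(-24)^4 + 4*(-24)^3 + 2*(-24)^1 - 2 = (1658880) + (-55296) + (-48) + (-2) = 1603534; answer 1603534
Stage 2: U1 = 1603534; c = 32; cross terms: (-14*-25 - 31*-5)=505, (31*39 - -8*-25)=1009, (-8*32 - -8*39)=56, (-8*-5 - -14*32)=488; twice the area = |2058| = 2058; area = 1029; answer 1029
Stage 3: U2 = 1029; threaded value p + q = 1030; w = 16; -8*(16)^2 + 2*(16)^1 - 9 = (-2048) + (32) + (-9) = -2025; answer -2025

-2025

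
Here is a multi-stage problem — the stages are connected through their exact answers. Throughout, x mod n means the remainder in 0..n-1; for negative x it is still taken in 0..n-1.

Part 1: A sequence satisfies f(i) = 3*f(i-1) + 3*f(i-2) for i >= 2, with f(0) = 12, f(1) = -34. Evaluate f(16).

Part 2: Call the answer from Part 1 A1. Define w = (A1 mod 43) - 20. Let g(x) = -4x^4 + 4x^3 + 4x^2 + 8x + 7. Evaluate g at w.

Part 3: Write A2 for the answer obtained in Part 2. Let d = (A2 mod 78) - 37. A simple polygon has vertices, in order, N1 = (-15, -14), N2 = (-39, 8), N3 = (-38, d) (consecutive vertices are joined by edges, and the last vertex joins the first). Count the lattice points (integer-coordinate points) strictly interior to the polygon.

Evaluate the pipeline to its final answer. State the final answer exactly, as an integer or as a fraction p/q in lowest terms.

202

Part 1: f(2) = 3*(-34) + 3*(12) = -66; iterating: f(2)=-66, f(3)=-300, f(4)=-1098, f(5)=-4194, f(6)=-15876, f(7)=-60210, f(8)=-228258, f(9)=-865404, f(10)=-3280986, f(11)=-12439170, f(12)=-47160468, f(13)=-178798914, f(14)=-677878146, f(15)=-2570031180, f(16)=-9743727978; answer -9743727978
Part 2: A1 = -9743727978; w = 20; -4*(20)^4 + 4*(20)^3 + 4*(20)^2 + 8*(20)^1 + 7 = (-640000) + (32000) + (1600) + (160) + (7) = -606233; answer -606233
Part 3: A2 = -606233; d = 24; cross terms: (-15*8 - -39*-14)=-666, (-39*24 - -38*8)=-632, (-38*-14 - -15*24)=892; twice the area = |-406| = 406; area = 203; boundary points = 2 + 1 + 1 = 4; strictly interior points = area - boundary/2 + 1 = 202; answer 202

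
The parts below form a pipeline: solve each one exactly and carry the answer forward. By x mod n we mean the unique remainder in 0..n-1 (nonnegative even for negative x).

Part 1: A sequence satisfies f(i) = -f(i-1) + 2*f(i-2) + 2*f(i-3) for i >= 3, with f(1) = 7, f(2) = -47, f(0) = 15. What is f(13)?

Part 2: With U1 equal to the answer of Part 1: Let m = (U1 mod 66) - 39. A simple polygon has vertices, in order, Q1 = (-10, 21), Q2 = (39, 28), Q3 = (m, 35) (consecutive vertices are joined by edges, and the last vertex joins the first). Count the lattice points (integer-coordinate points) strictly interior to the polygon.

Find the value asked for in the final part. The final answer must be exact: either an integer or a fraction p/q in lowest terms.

374

Part 1: f(3) = -1*(-47) + 2*(7) + 2*(15) = 91; iterating: f(3)=91, f(4)=-171, f(5)=259, f(6)=-419, f(7)=595, f(8)=-915, f(9)=1267, f(10)=-1907, f(11)=2611, f(12)=-3891, f(13)=5299; answer 5299
Part 2: U1 = 5299; m = -20; cross terms: (-10*28 - 39*21)=-1099, (39*35 - -20*28)=1925, (-20*21 - -10*35)=-70; twice the area = |756| = 756; area = 378; boundary points = 7 + 1 + 2 = 10; strictly interior points = area - boundary/2 + 1 = 374; answer 374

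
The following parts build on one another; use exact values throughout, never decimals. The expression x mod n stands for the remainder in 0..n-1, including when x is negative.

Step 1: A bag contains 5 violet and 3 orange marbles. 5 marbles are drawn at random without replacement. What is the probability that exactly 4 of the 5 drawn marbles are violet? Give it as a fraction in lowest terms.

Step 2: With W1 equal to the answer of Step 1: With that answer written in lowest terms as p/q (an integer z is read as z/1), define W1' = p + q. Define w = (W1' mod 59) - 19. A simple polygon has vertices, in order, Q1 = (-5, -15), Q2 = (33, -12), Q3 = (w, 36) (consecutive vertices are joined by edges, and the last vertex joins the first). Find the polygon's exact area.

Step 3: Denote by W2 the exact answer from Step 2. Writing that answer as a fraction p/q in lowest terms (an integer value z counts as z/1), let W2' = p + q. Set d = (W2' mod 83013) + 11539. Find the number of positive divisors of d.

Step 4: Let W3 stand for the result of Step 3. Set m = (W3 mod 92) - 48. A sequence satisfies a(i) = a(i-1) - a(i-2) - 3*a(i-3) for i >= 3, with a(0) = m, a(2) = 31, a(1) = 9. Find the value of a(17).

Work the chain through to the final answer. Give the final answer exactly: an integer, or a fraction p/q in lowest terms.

Step 1: total draws C(8,5) = 56; favorable C(5,4)*C(3,1) = 15; P = 15/56; answer 15/56
Step 2: W1 = 15/56; threaded value p + q = 71; w = -7; cross terms: (-5*-12 - 33*-15)=555, (33*36 - -7*-12)=1104, (-7*-15 - -5*36)=285; twice the area = |1944| = 1944; area = 972; answer 972
Step 3: W2 = 972; threaded value p + q = 973; d = 12512; 12512 = 2^5 * 17 * 23; number of divisors = (5+1) * (1+1) * (1+1) = 24; answer 24
Step 4: W3 = 24; m = -24; a(3) = 1*(31) - 1*(9) - 3*(-24) = 94; iterating: a(3)=94, a(4)=36, a(5)=-151, a(6)=-469, a(7)=-426, a(8)=496, a(9)=2329, a(10)=3111, a(11)=-706, a(12)=-10804, a(13)=-19431, a(14)=-6509, a(15)=45334, a(16)=110136, a(17)=84329; answer 84329

84329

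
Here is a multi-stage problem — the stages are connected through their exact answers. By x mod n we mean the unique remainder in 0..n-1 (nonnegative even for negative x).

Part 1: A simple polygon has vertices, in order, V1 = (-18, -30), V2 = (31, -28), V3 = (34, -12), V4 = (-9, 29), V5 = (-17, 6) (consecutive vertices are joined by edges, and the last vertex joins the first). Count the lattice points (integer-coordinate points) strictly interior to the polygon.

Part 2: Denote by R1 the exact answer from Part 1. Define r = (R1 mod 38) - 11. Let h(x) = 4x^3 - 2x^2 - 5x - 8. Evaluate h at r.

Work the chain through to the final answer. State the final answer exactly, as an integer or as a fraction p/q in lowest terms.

Part 1: cross terms: (-18*-28 - 31*-30)=1434, (31*-12 - 34*-28)=580, (34*29 - -9*-12)=878, (-9*6 - -17*29)=439, (-17*-30 - -18*6)=618; twice the area = |3949| = 3949; area = 3949/2; boundary points = 1 + 1 + 1 + 1 + 1 = 5; strictly interior points = area - boundary/2 + 1 = 1973; answer 1973
Part 2: R1 = 1973; r = 24; 4*(24)^3 - 2*(24)^2 - 5*(24)^1 - 8 = (55296) + (-1152) + (-120) + (-8) = 54016; answer 54016

54016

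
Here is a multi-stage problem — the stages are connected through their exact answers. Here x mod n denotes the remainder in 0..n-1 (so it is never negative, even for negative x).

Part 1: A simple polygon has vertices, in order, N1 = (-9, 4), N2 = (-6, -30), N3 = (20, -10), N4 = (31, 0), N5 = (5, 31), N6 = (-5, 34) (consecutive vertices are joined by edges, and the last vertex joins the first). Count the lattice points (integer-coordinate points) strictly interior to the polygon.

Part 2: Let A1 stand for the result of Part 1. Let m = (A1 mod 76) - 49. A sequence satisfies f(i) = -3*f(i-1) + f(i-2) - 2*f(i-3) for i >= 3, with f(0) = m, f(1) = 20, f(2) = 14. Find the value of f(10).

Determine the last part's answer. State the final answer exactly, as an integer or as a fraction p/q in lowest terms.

Part 1: cross terms: (-9*-30 - -6*4)=294, (-6*-10 - 20*-30)=660, (20*0 - 31*-10)=310, (31*31 - 5*0)=961, (5*34 - -5*31)=325, (-5*4 - -9*34)=286; twice the area = |2836| = 2836; area = 1418; boundary points = 1 + 2 + 1 + 1 + 1 + 2 = 8; strictly interior points = area - boundary/2 + 1 = 1415; answer 1415
Part 2: A1 = 1415; m = -2; f(3) = -3*(14) + 1*(20) - 2*(-2) = -18; iterating: f(3)=-18, f(4)=28, f(5)=-130, f(6)=454, f(7)=-1548, f(8)=5358, f(9)=-18530, f(10)=64044; answer 64044

64044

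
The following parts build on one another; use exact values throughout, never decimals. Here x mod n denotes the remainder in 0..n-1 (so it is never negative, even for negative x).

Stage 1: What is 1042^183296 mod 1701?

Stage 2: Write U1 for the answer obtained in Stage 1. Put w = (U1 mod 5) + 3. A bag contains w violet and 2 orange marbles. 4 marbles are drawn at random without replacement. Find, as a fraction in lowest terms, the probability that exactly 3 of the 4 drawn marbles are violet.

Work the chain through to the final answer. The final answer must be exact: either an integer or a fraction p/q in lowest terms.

Stage 1: squarings mod 1701: 1042^1=1042, 1042^2=526, 1042^4=1114, 1042^8=967, 1042^16=1240, 1042^32=1597, 1042^64=610, 1042^128=1282, 1042^256=358, 1042^512=589, 1042^1024=1618, 1042^2048=85, 1042^4096=421, 1042^8192=337, 1042^16384=1303, 1042^32768=211, 1042^65536=295, 1042^131072=274; 1042^183296 = 1042^1024 * 1042^2048 * 1042^16384 * 1042^32768 * 1042^131072 = 715 (mod 1701); answer 715
Stage 2: U1 = 715; w = 3; total draws C(5,4) = 5; favorable C(3,3)*C(2,1) = 2; P = 2/5; answer 2/5

2/5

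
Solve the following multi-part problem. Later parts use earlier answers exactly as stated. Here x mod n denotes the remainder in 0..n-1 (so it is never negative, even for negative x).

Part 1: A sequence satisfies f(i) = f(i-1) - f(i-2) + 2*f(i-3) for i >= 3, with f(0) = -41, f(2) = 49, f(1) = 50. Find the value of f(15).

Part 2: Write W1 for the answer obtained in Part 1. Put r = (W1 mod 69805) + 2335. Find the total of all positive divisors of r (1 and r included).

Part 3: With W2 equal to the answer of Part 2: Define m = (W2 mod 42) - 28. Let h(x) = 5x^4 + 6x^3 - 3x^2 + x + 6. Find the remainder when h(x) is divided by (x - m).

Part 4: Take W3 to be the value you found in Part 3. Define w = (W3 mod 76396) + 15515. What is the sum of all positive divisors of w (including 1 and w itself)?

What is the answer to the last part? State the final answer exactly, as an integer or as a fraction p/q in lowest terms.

Part 1: f(3) = 1*(49) - 1*(50) + 2*(-41) = -83; iterating: f(3)=-83, f(4)=-32, f(5)=149, f(6)=15, f(7)=-198, f(8)=85, f(9)=313, f(10)=-168, f(11)=-311, f(12)=483, f(13)=458, f(14)=-647, f(15)=-139; answer -139
Part 2: W1 = -139; r = 72001; 72001 = 89 * 809; sigma = (1 + 89) * (1 + 809) = 90 * 810 = 72900; answer 72900
Part 3: W2 = 72900; m = 2; remainder = value at the root: 5*(2)^4 + 6*(2)^3 - 3*(2)^2 + 1*(2)^1 + 6 = (80) + (48) + (-12) + (2) + (6) = 124; answer 124
Part 4: W3 = 124; w = 15639; 15639 = 3 * 13 * 401; sigma = (1 + 3) * (1 + 13) * (1 + 401) = 4 * 14 * 402 = 22512; answer 22512

22512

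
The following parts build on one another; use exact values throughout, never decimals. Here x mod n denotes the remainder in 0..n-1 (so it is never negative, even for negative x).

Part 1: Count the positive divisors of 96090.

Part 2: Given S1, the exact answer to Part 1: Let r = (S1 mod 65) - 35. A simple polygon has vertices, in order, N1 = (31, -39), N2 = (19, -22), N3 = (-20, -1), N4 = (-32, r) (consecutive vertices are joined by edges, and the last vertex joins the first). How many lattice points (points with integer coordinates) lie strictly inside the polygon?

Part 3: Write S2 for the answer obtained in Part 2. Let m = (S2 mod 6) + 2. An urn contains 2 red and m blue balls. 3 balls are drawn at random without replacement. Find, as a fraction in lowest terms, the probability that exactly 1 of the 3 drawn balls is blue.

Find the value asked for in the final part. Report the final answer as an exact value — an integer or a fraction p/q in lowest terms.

1/2

Part 1: 96090 = 2 * 3 * 5 * 3203; number of divisors = (1+1) * (1+1) * (1+1) * (1+1) = 16; answer 16
Part 2: S1 = 16; r = -19; cross terms: (31*-22 - 19*-39)=59, (19*-1 - -20*-22)=-459, (-20*-19 - -32*-1)=348, (-32*-39 - 31*-19)=1837; twice the area = |1785| = 1785; area = 1785/2; boundary points = 1 + 3 + 6 + 1 = 11; strictly interior points = area - boundary/2 + 1 = 888; answer 888
Part 3: S2 = 888; m = 2; total draws C(4,3) = 4; favorable C(2,1)*C(2,2) = 2; P = 1/2; answer 1/2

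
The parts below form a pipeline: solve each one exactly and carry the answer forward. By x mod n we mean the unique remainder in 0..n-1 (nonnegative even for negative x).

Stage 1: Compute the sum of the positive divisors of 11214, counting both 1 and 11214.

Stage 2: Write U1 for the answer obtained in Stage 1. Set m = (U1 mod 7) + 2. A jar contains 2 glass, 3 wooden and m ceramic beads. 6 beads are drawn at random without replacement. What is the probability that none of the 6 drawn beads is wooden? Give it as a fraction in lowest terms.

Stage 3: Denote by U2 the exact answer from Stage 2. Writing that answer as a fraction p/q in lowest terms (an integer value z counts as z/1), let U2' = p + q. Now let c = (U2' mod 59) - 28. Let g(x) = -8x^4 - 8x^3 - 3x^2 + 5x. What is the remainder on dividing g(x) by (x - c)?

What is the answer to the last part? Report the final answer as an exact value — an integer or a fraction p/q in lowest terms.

-876

Stage 1: 11214 = 2 * 3^2 * 7 * 89; sigma = (1 + 2) * (1 + 3 + 9) * (1 + 7) * (1 + 89) = 3 * 13 * 8 * 90 = 28080; answer 28080
Stage 2: U1 = 28080; m = 5; total draws C(10,6) = 210; favorable C(7,6) = 7; P = 1/30; answer 1/30
Stage 3: U2 = 1/30; threaded value p + q = 31; c = 3; remainder = value at the root: -8*(3)^4 - 8*(3)^3 - 3*(3)^2 + 5*(3)^1 = (-648) + (-216) + (-27) + (15) = -876; answer -876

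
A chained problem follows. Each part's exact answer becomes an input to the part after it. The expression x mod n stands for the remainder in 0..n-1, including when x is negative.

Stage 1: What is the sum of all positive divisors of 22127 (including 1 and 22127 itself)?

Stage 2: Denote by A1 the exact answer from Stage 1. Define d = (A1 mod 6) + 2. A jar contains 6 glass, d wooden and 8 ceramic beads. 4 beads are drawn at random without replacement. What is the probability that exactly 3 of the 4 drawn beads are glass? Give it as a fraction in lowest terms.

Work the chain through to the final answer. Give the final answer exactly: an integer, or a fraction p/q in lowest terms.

10/91

Stage 1: 22127 = 7 * 29 * 109; sigma = (1 + 7) * (1 + 29) * (1 + 109) = 8 * 30 * 110 = 26400; answer 26400
Stage 2: A1 = 26400; d = 2; total draws C(16,4) = 1820; favorable C(6,3)*C(10,1) = 200; P = 10/91; answer 10/91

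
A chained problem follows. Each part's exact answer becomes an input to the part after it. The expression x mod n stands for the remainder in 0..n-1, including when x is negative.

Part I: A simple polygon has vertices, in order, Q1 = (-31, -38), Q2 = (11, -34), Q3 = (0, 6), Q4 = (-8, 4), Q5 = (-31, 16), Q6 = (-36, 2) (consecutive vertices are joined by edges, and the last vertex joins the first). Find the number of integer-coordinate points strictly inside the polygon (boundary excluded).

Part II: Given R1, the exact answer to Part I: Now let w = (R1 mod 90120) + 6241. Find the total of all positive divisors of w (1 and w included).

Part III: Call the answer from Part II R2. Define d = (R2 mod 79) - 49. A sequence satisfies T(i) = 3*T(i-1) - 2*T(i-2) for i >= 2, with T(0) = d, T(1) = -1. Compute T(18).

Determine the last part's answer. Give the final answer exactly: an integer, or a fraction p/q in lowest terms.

Part I: cross terms: (-31*-34 - 11*-38)=1472, (11*6 - 0*-34)=66, (0*4 - -8*6)=48, (-8*16 - -31*4)=-4, (-31*2 - -36*16)=514, (-36*-38 - -31*2)=1430; twice the area = |3526| = 3526; area = 1763; boundary points = 2 + 1 + 2 + 1 + 1 + 5 = 12; strictly interior points = area - boundary/2 + 1 = 1758; answer 1758
Part II: R1 = 1758; w = 7999; 7999 = 19 * 421; sigma = (1 + 19) * (1 + 421) = 20 * 422 = 8440; answer 8440
Part III: R2 = 8440; d = 17; T(2) = 3*(-1) - 2*(17) = -37; iterating: T(2)=-37, T(3)=-109, T(4)=-253, T(5)=-541, T(6)=-1117, T(7)=-2269, T(8)=-4573, T(9)=-9181, T(10)=-18397, T(11)=-36829, T(12)=-73693, T(13)=-147421, T(14)=-294877, T(15)=-589789, T(16)=-1179613, T(17)=-2359261, T(18)=-4718557; answer -4718557

-4718557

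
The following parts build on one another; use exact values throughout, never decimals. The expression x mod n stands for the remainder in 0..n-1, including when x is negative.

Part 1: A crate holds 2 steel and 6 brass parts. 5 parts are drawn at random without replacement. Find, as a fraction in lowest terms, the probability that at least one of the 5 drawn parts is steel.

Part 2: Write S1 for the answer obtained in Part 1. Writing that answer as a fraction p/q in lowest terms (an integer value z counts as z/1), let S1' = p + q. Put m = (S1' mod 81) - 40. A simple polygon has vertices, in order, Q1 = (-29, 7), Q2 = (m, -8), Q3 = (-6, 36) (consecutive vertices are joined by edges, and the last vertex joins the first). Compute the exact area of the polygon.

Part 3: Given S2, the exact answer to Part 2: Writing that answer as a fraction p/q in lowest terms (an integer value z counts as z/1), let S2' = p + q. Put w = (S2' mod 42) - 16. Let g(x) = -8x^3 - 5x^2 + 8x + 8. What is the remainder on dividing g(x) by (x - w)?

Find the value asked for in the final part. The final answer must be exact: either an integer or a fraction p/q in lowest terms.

Part 1: total draws C(8,5) = 56; complement C(6,5) = 6; favorable 56 - 6 = 50; P = 25/28; answer 25/28
Part 2: S1 = 25/28; threaded value p + q = 53; m = 13; cross terms: (-29*-8 - 13*7)=141, (13*36 - -6*-8)=420, (-6*7 - -29*36)=1002; twice the area = |1563| = 1563; area = 1563/2; answer 1563/2
Part 3: S2 = 1563/2; threaded value p + q = 1565; w = -5; remainder = value at the root: -8*(-5)^3 - 5*(-5)^2 + 8*(-5)^1 + 8 = (1000) + (-125) + (-40) + (8) = 843; answer 843

843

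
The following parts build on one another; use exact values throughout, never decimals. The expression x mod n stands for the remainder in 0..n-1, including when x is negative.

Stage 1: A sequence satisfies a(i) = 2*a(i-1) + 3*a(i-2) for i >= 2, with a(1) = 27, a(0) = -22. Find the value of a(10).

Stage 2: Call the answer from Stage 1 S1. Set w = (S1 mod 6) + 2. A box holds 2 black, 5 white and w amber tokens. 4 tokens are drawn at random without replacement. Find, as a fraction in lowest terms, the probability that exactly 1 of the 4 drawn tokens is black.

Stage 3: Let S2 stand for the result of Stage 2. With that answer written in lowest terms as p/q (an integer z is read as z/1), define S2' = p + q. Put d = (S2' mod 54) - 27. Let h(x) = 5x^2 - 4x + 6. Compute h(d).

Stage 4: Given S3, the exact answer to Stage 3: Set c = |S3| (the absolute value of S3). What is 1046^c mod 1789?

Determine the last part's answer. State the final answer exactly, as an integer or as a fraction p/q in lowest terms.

Stage 1: a(2) = 2*(27) + 3*(-22) = -12; iterating: a(2)=-12, a(3)=57, a(4)=78, a(5)=327, a(6)=888, a(7)=2757, a(8)=8178, a(9)=24627, a(10)=73788; answer 73788
Stage 2: S1 = 73788; w = 2; total draws C(9,4) = 126; favorable C(2,1)*C(7,3) = 70; P = 5/9; answer 5/9
Stage 3: S2 = 5/9; threaded value p + q = 14; d = -13; 5*(-13)^2 - 4*(-13)^1 + 6 = (845) + (52) + (6) = 903; answer 903
Stage 4: S3 = 903; c = 903; squarings mod 1789: 1046^1=1046, 1046^2=1037, 1046^4=180, 1046^8=198, 1046^16=1635, 1046^32=459, 1046^64=1368, 1046^128=130, 1046^256=799, 1046^512=1517; 1046^903 = 1046^1 * 1046^2 * 1046^4 * 1046^128 * 1046^256 * 1046^512 = 1373 (mod 1789); answer 1373

1373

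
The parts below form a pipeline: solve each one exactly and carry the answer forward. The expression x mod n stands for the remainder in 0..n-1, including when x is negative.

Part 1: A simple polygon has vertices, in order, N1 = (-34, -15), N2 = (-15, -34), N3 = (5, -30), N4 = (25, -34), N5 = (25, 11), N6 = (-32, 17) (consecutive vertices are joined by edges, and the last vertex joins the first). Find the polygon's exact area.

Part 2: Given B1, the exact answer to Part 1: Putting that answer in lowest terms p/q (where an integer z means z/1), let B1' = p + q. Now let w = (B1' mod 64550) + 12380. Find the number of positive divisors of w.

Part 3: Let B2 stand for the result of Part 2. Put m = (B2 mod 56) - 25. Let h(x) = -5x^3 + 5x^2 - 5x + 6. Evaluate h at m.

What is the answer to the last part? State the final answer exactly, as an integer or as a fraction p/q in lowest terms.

48621

Part 1: cross terms: (-34*-34 - -15*-15)=931, (-15*-30 - 5*-34)=620, (5*-34 - 25*-30)=580, (25*11 - 25*-34)=1125, (25*17 - -32*11)=777, (-32*-15 - -34*17)=1058; twice the area = |5091| = 5091; area = 5091/2; answer 5091/2
Part 2: B1 = 5091/2; threaded value p + q = 5093; w = 17473; 17473 = 101 * 173; number of divisors = (1+1) * (1+1) = 4; answer 4
Part 3: B2 = 4; m = -21; -5*(-21)^3 + 5*(-21)^2 - 5*(-21)^1 + 6 = (46305) + (2205) + (105) + (6) = 48621; answer 48621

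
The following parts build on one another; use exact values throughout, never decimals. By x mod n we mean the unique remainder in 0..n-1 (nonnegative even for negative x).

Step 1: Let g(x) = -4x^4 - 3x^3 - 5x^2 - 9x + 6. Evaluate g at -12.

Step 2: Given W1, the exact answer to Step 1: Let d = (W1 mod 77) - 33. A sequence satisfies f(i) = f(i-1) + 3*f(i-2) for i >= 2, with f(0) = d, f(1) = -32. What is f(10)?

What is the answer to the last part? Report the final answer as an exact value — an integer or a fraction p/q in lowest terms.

Step 1: -4*(-12)^4 - 3*(-12)^3 - 5*(-12)^2 - 9*(-12)^1 + 6 = (-82944) + (5184) + (-720) + (108) + (6) = -78366; answer -78366
Step 2: W1 = -78366; d = -13; f(2) = 1*(-32) + 3*(-13) = -71; iterating: f(2)=-71, f(3)=-167, f(4)=-380, f(5)=-881, f(6)=-2021, f(7)=-4664, f(8)=-10727, f(9)=-24719, f(10)=-56900; answer -56900

-56900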